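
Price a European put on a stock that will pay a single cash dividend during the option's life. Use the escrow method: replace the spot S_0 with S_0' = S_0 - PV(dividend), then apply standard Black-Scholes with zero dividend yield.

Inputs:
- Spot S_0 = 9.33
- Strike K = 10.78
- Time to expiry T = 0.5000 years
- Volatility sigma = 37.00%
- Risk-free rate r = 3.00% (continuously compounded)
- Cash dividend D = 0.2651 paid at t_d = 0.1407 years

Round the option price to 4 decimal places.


PV(D) = D * exp(-r * t_d) = 0.2651 * 0.99578790 = 0.26398337
S_0' = S_0 - PV(D) = 9.3300 - 0.26398337 = 9.06601663
d1 = (ln(S_0'/K) + (r + sigma^2/2)*T) / (sigma*sqrt(T)) = -0.47370260
d2 = d1 - sigma*sqrt(T) = -0.73533211
exp(-rT) = 0.98511194
N(-d1) = 0.68214400; N(-d2) = 0.76893137
P = K * exp(-rT) * N(-d2) - S_0' * N(-d1) = 10.7800 * 0.98511194 * 0.76893137 - 9.06601663 * 0.68214400 = 1.9813

Answer: Price = 1.9813


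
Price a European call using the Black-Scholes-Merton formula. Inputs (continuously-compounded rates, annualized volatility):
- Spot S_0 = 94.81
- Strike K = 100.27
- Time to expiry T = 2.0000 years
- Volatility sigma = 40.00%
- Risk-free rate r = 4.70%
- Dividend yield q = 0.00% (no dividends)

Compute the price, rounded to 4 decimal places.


Answer: Price = 22.5342

Derivation:
d1 = (ln(S/K) + (r - q + 0.5*sigma^2) * T) / (sigma * sqrt(T)) = 0.35003260
d2 = d1 - sigma * sqrt(T) = -0.21565282
exp(-rT) = 0.91028276; exp(-qT) = 1.00000000
C = S_0 * exp(-qT) * N(d1) - K * exp(-rT) * N(d2)
N(d1) = 0.63684288; N(d2) = 0.41462919
C = 94.8100 * 1.00000000 * 0.63684288 - 100.2700 * 0.91028276 * 0.41462919 = 22.5342


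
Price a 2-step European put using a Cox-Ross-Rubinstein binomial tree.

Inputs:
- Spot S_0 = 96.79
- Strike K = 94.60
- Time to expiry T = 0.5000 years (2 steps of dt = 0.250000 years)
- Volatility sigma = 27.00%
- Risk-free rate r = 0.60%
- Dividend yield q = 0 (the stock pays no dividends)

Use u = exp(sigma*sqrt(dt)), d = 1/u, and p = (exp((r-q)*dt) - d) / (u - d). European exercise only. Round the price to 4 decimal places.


dt = T/N = 0.250000
u = exp(sigma*sqrt(dt)) = 1.144537; d = 1/u = 0.873716
p = (exp((r-q)*dt) - d) / (u - d) = 0.471844
Discount per step: exp(-r*dt) = 0.998501
Stock lattice S(k, i) with i counting down-moves:
  k=0: S(0,0) = 96.7900
  k=1: S(1,0) = 110.7797; S(1,1) = 84.5670
  k=2: S(2,0) = 126.7915; S(2,1) = 96.7900; S(2,2) = 73.8875
Terminal payoffs V(N, i) = max(K - S_T, 0):
  V(2,0) = 0.000000; V(2,1) = 0.000000; V(2,2) = 20.712499
Backward induction: V(k, i) = exp(-r*dt) * [p * V(k+1, i) + (1-p) * V(k+1, i+1)].
  V(1,0) = exp(-r*dt) * [p*0.000000 + (1-p)*0.000000] = 0.000000
  V(1,1) = exp(-r*dt) * [p*0.000000 + (1-p)*20.712499] = 10.923033
  V(0,0) = exp(-r*dt) * [p*0.000000 + (1-p)*10.923033] = 5.760418

Answer: Price = V(0,0) = 5.7604


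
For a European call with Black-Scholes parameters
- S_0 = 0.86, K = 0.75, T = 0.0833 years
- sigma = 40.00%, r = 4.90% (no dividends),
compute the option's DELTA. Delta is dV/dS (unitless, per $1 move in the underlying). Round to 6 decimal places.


d1 = 1.2785515174; d2 = 1.1631045599
phi(d1) = 0.1761735792; exp(-qT) = 1.0000000000; exp(-rT) = 0.9959266188
N(d1) = 0.8994724839
Delta = exp(-qT) * N(d1) = 1.0000000000 * 0.8994724839 = 0.899472

Answer: Delta = 0.899472


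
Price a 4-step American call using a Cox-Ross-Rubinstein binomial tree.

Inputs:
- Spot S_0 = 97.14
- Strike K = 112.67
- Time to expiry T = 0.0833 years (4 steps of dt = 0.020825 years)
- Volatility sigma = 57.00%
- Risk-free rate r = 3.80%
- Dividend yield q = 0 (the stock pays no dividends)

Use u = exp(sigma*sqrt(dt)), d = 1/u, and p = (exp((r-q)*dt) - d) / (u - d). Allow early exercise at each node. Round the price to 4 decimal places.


dt = T/N = 0.020825
u = exp(sigma*sqrt(dt)) = 1.085734; d = 1/u = 0.921036
p = (exp((r-q)*dt) - d) / (u - d) = 0.484254
Discount per step: exp(-r*dt) = 0.999209
Stock lattice S(k, i) with i counting down-moves:
  k=0: S(0,0) = 97.1400
  k=1: S(1,0) = 105.4682; S(1,1) = 89.4695
  k=2: S(2,0) = 114.5103; S(2,1) = 97.1400; S(2,2) = 82.4046
  k=3: S(3,0) = 124.3277; S(3,1) = 105.4682; S(3,2) = 89.4695; S(3,3) = 75.8976
  k=4: S(4,0) = 134.9868; S(4,1) = 114.5103; S(4,2) = 97.1400; S(4,3) = 82.4046; S(4,4) = 69.9045
Terminal payoffs V(N, i) = max(S_T - K, 0):
  V(4,0) = 22.316809; V(4,1) = 1.840343; V(4,2) = 0.000000; V(4,3) = 0.000000; V(4,4) = 0.000000
Backward induction: V(k, i) = exp(-r*dt) * [p * V(k+1, i) + (1-p) * V(k+1, i+1)]; then take max(V_cont, immediate exercise) for American.
  V(3,0) = exp(-r*dt) * [p*22.316809 + (1-p)*1.840343] = 11.746862; exercise = 11.657736; V(3,0) = max -> 11.746862
  V(3,1) = exp(-r*dt) * [p*1.840343 + (1-p)*0.000000] = 0.890489; exercise = 0.000000; V(3,1) = max -> 0.890489
  V(3,2) = exp(-r*dt) * [p*0.000000 + (1-p)*0.000000] = 0.000000; exercise = 0.000000; V(3,2) = max -> 0.000000
  V(3,3) = exp(-r*dt) * [p*0.000000 + (1-p)*0.000000] = 0.000000; exercise = 0.000000; V(3,3) = max -> 0.000000
  V(2,0) = exp(-r*dt) * [p*11.746862 + (1-p)*0.890489] = 6.142872; exercise = 1.840343; V(2,0) = max -> 6.142872
  V(2,1) = exp(-r*dt) * [p*0.890489 + (1-p)*0.000000] = 0.430882; exercise = 0.000000; V(2,1) = max -> 0.430882
  V(2,2) = exp(-r*dt) * [p*0.000000 + (1-p)*0.000000] = 0.000000; exercise = 0.000000; V(2,2) = max -> 0.000000
  V(1,0) = exp(-r*dt) * [p*6.142872 + (1-p)*0.430882] = 3.194409; exercise = 0.000000; V(1,0) = max -> 3.194409
  V(1,1) = exp(-r*dt) * [p*0.430882 + (1-p)*0.000000] = 0.208492; exercise = 0.000000; V(1,1) = max -> 0.208492
  V(0,0) = exp(-r*dt) * [p*3.194409 + (1-p)*0.208492] = 1.653127; exercise = 0.000000; V(0,0) = max -> 1.653127

Answer: Price = V(0,0) = 1.6531


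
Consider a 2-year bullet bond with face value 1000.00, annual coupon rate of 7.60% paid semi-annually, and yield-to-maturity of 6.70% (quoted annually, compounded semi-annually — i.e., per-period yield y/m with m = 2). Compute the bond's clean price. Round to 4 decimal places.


Coupon per period c = face * coupon_rate / m = 38.000000
Periods per year m = 2; per-period yield y/m = 0.033500
Number of cashflows N = 4
Cashflows (t years, CF_t, discount factor 1/(1+y/m)^(m*t), PV):
  t = 0.5000: CF_t = 38.000000, DF = 0.967586, PV = 36.768263
  t = 1.0000: CF_t = 38.000000, DF = 0.936222, PV = 35.576452
  t = 1.5000: CF_t = 38.000000, DF = 0.905876, PV = 34.423272
  t = 2.0000: CF_t = 1038.000000, DF = 0.876512, PV = 909.819896
Price P = sum_t PV_t = 1016.587883

Answer: Price = 1016.5879


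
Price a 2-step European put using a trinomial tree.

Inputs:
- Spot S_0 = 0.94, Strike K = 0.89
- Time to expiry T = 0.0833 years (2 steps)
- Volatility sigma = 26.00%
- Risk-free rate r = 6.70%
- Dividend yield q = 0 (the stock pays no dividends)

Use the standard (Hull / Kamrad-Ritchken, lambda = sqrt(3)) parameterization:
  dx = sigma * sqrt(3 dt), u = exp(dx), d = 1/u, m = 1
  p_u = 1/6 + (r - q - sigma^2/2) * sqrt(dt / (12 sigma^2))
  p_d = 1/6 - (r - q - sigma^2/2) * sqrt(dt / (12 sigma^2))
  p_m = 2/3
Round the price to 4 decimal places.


dt = T/N = 0.041650; dx = sigma*sqrt(3*dt) = 0.091905
u = exp(dx) = 1.096261; d = 1/u = 0.912191
p_u = 0.174190, p_m = 0.666667, p_d = 0.159144
Discount per step: exp(-r*dt) = 0.997213
Stock lattice S(k, j) with j the centered position index:
  k=0: S(0,+0) = 0.9400
  k=1: S(1,-1) = 0.8575; S(1,+0) = 0.9400; S(1,+1) = 1.0305
  k=2: S(2,-2) = 0.7822; S(2,-1) = 0.8575; S(2,+0) = 0.9400; S(2,+1) = 1.0305; S(2,+2) = 1.1297
Terminal payoffs V(N, j) = max(K - S_T, 0):
  V(2,-2) = 0.107833; V(2,-1) = 0.032540; V(2,+0) = 0.000000; V(2,+1) = 0.000000; V(2,+2) = 0.000000
Backward induction: V(k, j) = exp(-r*dt) * [p_u * V(k+1, j+1) + p_m * V(k+1, j) + p_d * V(k+1, j-1)]
  V(1,-1) = exp(-r*dt) * [p_u*0.000000 + p_m*0.032540 + p_d*0.107833] = 0.038746
  V(1,+0) = exp(-r*dt) * [p_u*0.000000 + p_m*0.000000 + p_d*0.032540] = 0.005164
  V(1,+1) = exp(-r*dt) * [p_u*0.000000 + p_m*0.000000 + p_d*0.000000] = 0.000000
  V(0,+0) = exp(-r*dt) * [p_u*0.000000 + p_m*0.005164 + p_d*0.038746] = 0.009582

Answer: Price = V(0,0) = 0.0096


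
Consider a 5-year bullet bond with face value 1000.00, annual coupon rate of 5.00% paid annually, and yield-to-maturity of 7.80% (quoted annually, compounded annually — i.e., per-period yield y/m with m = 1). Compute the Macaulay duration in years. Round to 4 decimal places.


Coupon per period c = face * coupon_rate / m = 50.000000
Periods per year m = 1; per-period yield y/m = 0.078000
Number of cashflows N = 5
Cashflows (t years, CF_t, discount factor 1/(1+y/m)^(m*t), PV):
  t = 1.0000: CF_t = 50.000000, DF = 0.927644, PV = 46.382189
  t = 2.0000: CF_t = 50.000000, DF = 0.860523, PV = 43.026150
  t = 3.0000: CF_t = 50.000000, DF = 0.798259, PV = 39.912940
  t = 4.0000: CF_t = 50.000000, DF = 0.740500, PV = 37.024991
  t = 5.0000: CF_t = 1050.000000, DF = 0.686920, PV = 721.266057
Price P = sum_t PV_t = 887.612327
Macaulay numerator sum_t t * PV_t:
  t * PV_t at t = 1.0000: 46.382189
  t * PV_t at t = 2.0000: 86.052299
  t * PV_t at t = 3.0000: 119.738821
  t * PV_t at t = 4.0000: 148.099964
  t * PV_t at t = 5.0000: 3606.330286
Macaulay duration D = (sum_t t * PV_t) / P = 4006.603559 / 887.612327 = 4.513912

Answer: Macaulay duration = 4.5139 years


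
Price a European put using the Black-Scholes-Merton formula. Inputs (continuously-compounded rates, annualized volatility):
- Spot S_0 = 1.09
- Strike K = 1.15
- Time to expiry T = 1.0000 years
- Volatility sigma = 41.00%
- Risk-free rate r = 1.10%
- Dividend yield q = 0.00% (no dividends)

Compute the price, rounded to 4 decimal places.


d1 = (ln(S/K) + (r - q + 0.5*sigma^2) * T) / (sigma * sqrt(T)) = 0.10113599
d2 = d1 - sigma * sqrt(T) = -0.30886401
exp(-rT) = 0.98906028; exp(-qT) = 1.00000000
P = K * exp(-rT) * N(-d2) - S_0 * exp(-qT) * N(-d1)
N(-d1) = 0.45972126; N(-d2) = 0.62128751
P = 1.1500 * 0.98906028 * 0.62128751 - 1.0900 * 1.00000000 * 0.45972126 = 0.2056

Answer: Price = 0.2056


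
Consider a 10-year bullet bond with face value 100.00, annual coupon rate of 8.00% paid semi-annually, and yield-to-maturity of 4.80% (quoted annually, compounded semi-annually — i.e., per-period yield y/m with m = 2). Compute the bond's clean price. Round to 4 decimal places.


Answer: Price = 125.1799

Derivation:
Coupon per period c = face * coupon_rate / m = 4.000000
Periods per year m = 2; per-period yield y/m = 0.024000
Number of cashflows N = 20
Cashflows (t years, CF_t, discount factor 1/(1+y/m)^(m*t), PV):
  t = 0.5000: CF_t = 4.000000, DF = 0.976562, PV = 3.906250
  t = 1.0000: CF_t = 4.000000, DF = 0.953674, PV = 3.814697
  t = 1.5000: CF_t = 4.000000, DF = 0.931323, PV = 3.725290
  t = 2.0000: CF_t = 4.000000, DF = 0.909495, PV = 3.637979
  t = 2.5000: CF_t = 4.000000, DF = 0.888178, PV = 3.552714
  t = 3.0000: CF_t = 4.000000, DF = 0.867362, PV = 3.469447
  t = 3.5000: CF_t = 4.000000, DF = 0.847033, PV = 3.388132
  t = 4.0000: CF_t = 4.000000, DF = 0.827181, PV = 3.308722
  t = 4.5000: CF_t = 4.000000, DF = 0.807794, PV = 3.231174
  t = 5.0000: CF_t = 4.000000, DF = 0.788861, PV = 3.155444
  t = 5.5000: CF_t = 4.000000, DF = 0.770372, PV = 3.081488
  t = 6.0000: CF_t = 4.000000, DF = 0.752316, PV = 3.009266
  t = 6.5000: CF_t = 4.000000, DF = 0.734684, PV = 2.938736
  t = 7.0000: CF_t = 4.000000, DF = 0.717465, PV = 2.869859
  t = 7.5000: CF_t = 4.000000, DF = 0.700649, PV = 2.802597
  t = 8.0000: CF_t = 4.000000, DF = 0.684228, PV = 2.736911
  t = 8.5000: CF_t = 4.000000, DF = 0.668191, PV = 2.672765
  t = 9.0000: CF_t = 4.000000, DF = 0.652530, PV = 2.610122
  t = 9.5000: CF_t = 4.000000, DF = 0.637237, PV = 2.548947
  t = 10.0000: CF_t = 104.000000, DF = 0.622302, PV = 64.719359
Price P = sum_t PV_t = 125.179898


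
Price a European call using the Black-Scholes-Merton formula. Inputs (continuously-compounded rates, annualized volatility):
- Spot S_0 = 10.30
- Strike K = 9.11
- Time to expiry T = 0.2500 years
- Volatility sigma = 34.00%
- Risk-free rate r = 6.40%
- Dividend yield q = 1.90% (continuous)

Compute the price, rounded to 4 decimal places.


d1 = (ln(S/K) + (r - q + 0.5*sigma^2) * T) / (sigma * sqrt(T)) = 0.87335991
d2 = d1 - sigma * sqrt(T) = 0.70335991
exp(-rT) = 0.98412732; exp(-qT) = 0.99526126
C = S_0 * exp(-qT) * N(d1) - K * exp(-rT) * N(d2)
N(d1) = 0.80876653; N(d2) = 0.75908426
C = 10.3000 * 0.99526126 * 0.80876653 - 9.1100 * 0.98412732 * 0.75908426 = 1.4853

Answer: Price = 1.4853


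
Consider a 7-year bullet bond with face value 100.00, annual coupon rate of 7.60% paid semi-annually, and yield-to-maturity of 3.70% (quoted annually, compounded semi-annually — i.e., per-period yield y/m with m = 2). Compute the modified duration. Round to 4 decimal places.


Answer: Modified duration = 5.6202

Derivation:
Coupon per period c = face * coupon_rate / m = 3.800000
Periods per year m = 2; per-period yield y/m = 0.018500
Number of cashflows N = 14
Cashflows (t years, CF_t, discount factor 1/(1+y/m)^(m*t), PV):
  t = 0.5000: CF_t = 3.800000, DF = 0.981836, PV = 3.730977
  t = 1.0000: CF_t = 3.800000, DF = 0.964002, PV = 3.663208
  t = 1.5000: CF_t = 3.800000, DF = 0.946492, PV = 3.596669
  t = 2.0000: CF_t = 3.800000, DF = 0.929300, PV = 3.531339
  t = 2.5000: CF_t = 3.800000, DF = 0.912420, PV = 3.467196
  t = 3.0000: CF_t = 3.800000, DF = 0.895847, PV = 3.404218
  t = 3.5000: CF_t = 3.800000, DF = 0.879575, PV = 3.342384
  t = 4.0000: CF_t = 3.800000, DF = 0.863598, PV = 3.281673
  t = 4.5000: CF_t = 3.800000, DF = 0.847912, PV = 3.222065
  t = 5.0000: CF_t = 3.800000, DF = 0.832510, PV = 3.163540
  t = 5.5000: CF_t = 3.800000, DF = 0.817389, PV = 3.106077
  t = 6.0000: CF_t = 3.800000, DF = 0.802542, PV = 3.049658
  t = 6.5000: CF_t = 3.800000, DF = 0.787964, PV = 2.994265
  t = 7.0000: CF_t = 103.800000, DF = 0.773652, PV = 80.305056
Price P = sum_t PV_t = 123.858325
First compute Macaulay numerator sum_t t * PV_t:
  t * PV_t at t = 0.5000: 1.865488
  t * PV_t at t = 1.0000: 3.663208
  t * PV_t at t = 1.5000: 5.395004
  t * PV_t at t = 2.0000: 7.062679
  t * PV_t at t = 2.5000: 8.667991
  t * PV_t at t = 3.0000: 10.212655
  t * PV_t at t = 3.5000: 11.698345
  t * PV_t at t = 4.0000: 13.126693
  t * PV_t at t = 4.5000: 14.499292
  t * PV_t at t = 5.0000: 15.817698
  t * PV_t at t = 5.5000: 17.083424
  t * PV_t at t = 6.0000: 18.297950
  t * PV_t at t = 6.5000: 19.462719
  t * PV_t at t = 7.0000: 562.135389
Macaulay duration D = 708.988534 / 123.858325 = 5.724190
Modified duration = D / (1 + y/m) = 5.724190 / (1 + 0.018500) = 5.620216


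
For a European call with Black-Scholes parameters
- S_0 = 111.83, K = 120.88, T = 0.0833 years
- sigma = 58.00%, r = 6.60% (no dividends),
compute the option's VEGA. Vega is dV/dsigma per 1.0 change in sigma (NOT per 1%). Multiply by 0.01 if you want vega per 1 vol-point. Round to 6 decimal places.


d1 = -0.3483289295; d2 = -0.5157270179
phi(d1) = 0.3754593555; exp(-qT) = 1.0000000000; exp(-rT) = 0.9945172852
Vega = S * exp(-qT) * phi(d1) * sqrt(T) = 111.8300 * 1.0000000000 * 0.3754593555 * 0.2886173938 = 12.118357

Answer: Vega = 12.118357


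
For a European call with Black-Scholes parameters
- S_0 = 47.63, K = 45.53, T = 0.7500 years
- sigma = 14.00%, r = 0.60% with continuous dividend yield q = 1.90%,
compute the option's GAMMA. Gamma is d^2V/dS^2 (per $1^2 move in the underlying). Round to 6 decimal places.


Answer: Gamma = 0.064012

Derivation:
d1 = 0.3521124478; d2 = 0.2308688912
phi(d1) = 0.3749621764; exp(-qT) = 0.9858510507; exp(-rT) = 0.9955101098
Gamma = exp(-qT) * phi(d1) / (S * sigma * sqrt(T)) = 0.9858510507 * 0.3749621764 / (47.6300 * 0.1400 * 0.8660254038) = 0.064012


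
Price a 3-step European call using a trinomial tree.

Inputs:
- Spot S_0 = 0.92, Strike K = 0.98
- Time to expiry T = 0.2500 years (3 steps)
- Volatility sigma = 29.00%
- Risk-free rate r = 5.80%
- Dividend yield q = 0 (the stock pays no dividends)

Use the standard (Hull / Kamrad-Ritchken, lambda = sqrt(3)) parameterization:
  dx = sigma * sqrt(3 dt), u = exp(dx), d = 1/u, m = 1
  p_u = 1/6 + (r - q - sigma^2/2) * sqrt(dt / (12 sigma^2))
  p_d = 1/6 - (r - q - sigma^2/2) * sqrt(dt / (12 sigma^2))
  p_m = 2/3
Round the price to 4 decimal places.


dt = T/N = 0.083333; dx = sigma*sqrt(3*dt) = 0.145000
u = exp(dx) = 1.156040; d = 1/u = 0.865022
p_u = 0.171250, p_m = 0.666667, p_d = 0.162083
Discount per step: exp(-r*dt) = 0.995178
Stock lattice S(k, j) with j the centered position index:
  k=0: S(0,+0) = 0.9200
  k=1: S(1,-1) = 0.7958; S(1,+0) = 0.9200; S(1,+1) = 1.0636
  k=2: S(2,-2) = 0.6884; S(2,-1) = 0.7958; S(2,+0) = 0.9200; S(2,+1) = 1.0636; S(2,+2) = 1.2295
  k=3: S(3,-3) = 0.5955; S(3,-2) = 0.6884; S(3,-1) = 0.7958; S(3,+0) = 0.9200; S(3,+1) = 1.0636; S(3,+2) = 1.2295; S(3,+3) = 1.4214
Terminal payoffs V(N, j) = max(S_T - K, 0):
  V(3,-3) = 0.000000; V(3,-2) = 0.000000; V(3,-1) = 0.000000; V(3,+0) = 0.000000; V(3,+1) = 0.083556; V(3,+2) = 0.249513; V(3,+3) = 0.441366
Backward induction: V(k, j) = exp(-r*dt) * [p_u * V(k+1, j+1) + p_m * V(k+1, j) + p_d * V(k+1, j-1)]
  V(2,-2) = exp(-r*dt) * [p_u*0.000000 + p_m*0.000000 + p_d*0.000000] = 0.000000
  V(2,-1) = exp(-r*dt) * [p_u*0.000000 + p_m*0.000000 + p_d*0.000000] = 0.000000
  V(2,+0) = exp(-r*dt) * [p_u*0.083556 + p_m*0.000000 + p_d*0.000000] = 0.014240
  V(2,+1) = exp(-r*dt) * [p_u*0.249513 + p_m*0.083556 + p_d*0.000000] = 0.097959
  V(2,+2) = exp(-r*dt) * [p_u*0.441366 + p_m*0.249513 + p_d*0.083556] = 0.254237
  V(1,-1) = exp(-r*dt) * [p_u*0.014240 + p_m*0.000000 + p_d*0.000000] = 0.002427
  V(1,+0) = exp(-r*dt) * [p_u*0.097959 + p_m*0.014240 + p_d*0.000000] = 0.026142
  V(1,+1) = exp(-r*dt) * [p_u*0.254237 + p_m*0.097959 + p_d*0.014240] = 0.110616
  V(0,+0) = exp(-r*dt) * [p_u*0.110616 + p_m*0.026142 + p_d*0.002427] = 0.036587

Answer: Price = V(0,0) = 0.0366


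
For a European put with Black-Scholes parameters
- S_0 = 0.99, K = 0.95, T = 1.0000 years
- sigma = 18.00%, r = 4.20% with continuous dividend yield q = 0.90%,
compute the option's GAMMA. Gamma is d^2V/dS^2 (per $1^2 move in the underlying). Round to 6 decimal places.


d1 = 0.5024608807; d2 = 0.3224608807
phi(d1) = 0.3516313330; exp(-qT) = 0.9910403788; exp(-rT) = 0.9588697806
Gamma = exp(-qT) * phi(d1) / (S * sigma * sqrt(T)) = 0.9910403788 * 0.3516313330 / (0.9900 * 0.1800 * 1.0000000000) = 1.955560

Answer: Gamma = 1.955560


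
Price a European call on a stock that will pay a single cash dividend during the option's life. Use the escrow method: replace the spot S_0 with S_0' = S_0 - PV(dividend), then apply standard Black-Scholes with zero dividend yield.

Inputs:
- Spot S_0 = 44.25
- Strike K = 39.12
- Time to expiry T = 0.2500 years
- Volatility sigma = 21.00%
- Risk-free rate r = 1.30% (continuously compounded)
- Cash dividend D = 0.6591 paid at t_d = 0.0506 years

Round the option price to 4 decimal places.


PV(D) = D * exp(-r * t_d) = 0.6591 * 0.99934242 = 0.65866659
S_0' = S_0 - PV(D) = 44.2500 - 0.65866659 = 43.59133341
d1 = (ln(S_0'/K) + (r + sigma^2/2)*T) / (sigma*sqrt(T)) = 1.11416200
d2 = d1 - sigma*sqrt(T) = 1.00916200
exp(-rT) = 0.99675528
N(d1) = 0.86739515; N(d2) = 0.84355153
C = S_0' * N(d1) - K * exp(-rT) * N(d2) = 43.59133341 * 0.86739515 - 39.1200 * 0.99675528 * 0.84355153 = 4.9183

Answer: Price = 4.9183


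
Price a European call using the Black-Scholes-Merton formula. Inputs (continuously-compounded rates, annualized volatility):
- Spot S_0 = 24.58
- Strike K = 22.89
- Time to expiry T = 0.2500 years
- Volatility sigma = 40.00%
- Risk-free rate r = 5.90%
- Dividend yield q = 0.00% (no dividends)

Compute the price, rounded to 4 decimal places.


Answer: Price = 3.0600

Derivation:
d1 = (ln(S/K) + (r - q + 0.5*sigma^2) * T) / (sigma * sqrt(T)) = 0.52991485
d2 = d1 - sigma * sqrt(T) = 0.32991485
exp(-rT) = 0.98535825; exp(-qT) = 1.00000000
C = S_0 * exp(-qT) * N(d1) - K * exp(-rT) * N(d2)
N(d1) = 0.70191452; N(d2) = 0.62926785
C = 24.5800 * 1.00000000 * 0.70191452 - 22.8900 * 0.98535825 * 0.62926785 = 3.0600


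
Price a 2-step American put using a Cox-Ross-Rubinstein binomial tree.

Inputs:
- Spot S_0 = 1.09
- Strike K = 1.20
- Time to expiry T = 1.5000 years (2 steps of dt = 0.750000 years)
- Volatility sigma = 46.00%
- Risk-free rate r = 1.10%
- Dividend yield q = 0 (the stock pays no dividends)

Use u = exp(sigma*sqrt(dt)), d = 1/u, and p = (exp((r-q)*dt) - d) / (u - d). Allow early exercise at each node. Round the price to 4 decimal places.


dt = T/N = 0.750000
u = exp(sigma*sqrt(dt)) = 1.489398; d = 1/u = 0.671412
p = (exp((r-q)*dt) - d) / (u - d) = 0.411831
Discount per step: exp(-r*dt) = 0.991784
Stock lattice S(k, i) with i counting down-moves:
  k=0: S(0,0) = 1.0900
  k=1: S(1,0) = 1.6234; S(1,1) = 0.7318
  k=2: S(2,0) = 2.4180; S(2,1) = 1.0900; S(2,2) = 0.4914
Terminal payoffs V(N, i) = max(K - S_T, 0):
  V(2,0) = 0.000000; V(2,1) = 0.110000; V(2,2) = 0.708634
Backward induction: V(k, i) = exp(-r*dt) * [p * V(k+1, i) + (1-p) * V(k+1, i+1)]; then take max(V_cont, immediate exercise) for American.
  V(1,0) = exp(-r*dt) * [p*0.000000 + (1-p)*0.110000] = 0.064167; exercise = 0.000000; V(1,0) = max -> 0.064167
  V(1,1) = exp(-r*dt) * [p*0.110000 + (1-p)*0.708634] = 0.458301; exercise = 0.468160; V(1,1) = max -> 0.468160
  V(0,0) = exp(-r*dt) * [p*0.064167 + (1-p)*0.468160] = 0.299304; exercise = 0.110000; V(0,0) = max -> 0.299304

Answer: Price = V(0,0) = 0.2993


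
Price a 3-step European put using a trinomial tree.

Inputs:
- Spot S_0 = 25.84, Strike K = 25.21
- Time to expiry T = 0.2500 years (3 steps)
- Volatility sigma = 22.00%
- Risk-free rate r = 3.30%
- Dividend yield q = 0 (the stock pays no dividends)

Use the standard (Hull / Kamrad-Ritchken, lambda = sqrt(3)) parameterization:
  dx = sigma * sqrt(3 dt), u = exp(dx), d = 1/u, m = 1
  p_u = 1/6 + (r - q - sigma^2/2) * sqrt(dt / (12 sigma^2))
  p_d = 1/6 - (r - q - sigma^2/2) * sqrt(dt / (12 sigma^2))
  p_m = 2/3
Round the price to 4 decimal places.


Answer: Price = V(0,0) = 0.7385

Derivation:
dt = T/N = 0.083333; dx = sigma*sqrt(3*dt) = 0.110000
u = exp(dx) = 1.116278; d = 1/u = 0.895834
p_u = 0.170000, p_m = 0.666667, p_d = 0.163333
Discount per step: exp(-r*dt) = 0.997254
Stock lattice S(k, j) with j the centered position index:
  k=0: S(0,+0) = 25.8400
  k=1: S(1,-1) = 23.1484; S(1,+0) = 25.8400; S(1,+1) = 28.8446
  k=2: S(2,-2) = 20.7371; S(2,-1) = 23.1484; S(2,+0) = 25.8400; S(2,+1) = 28.8446; S(2,+2) = 32.1986
  k=3: S(3,-3) = 18.5770; S(3,-2) = 20.7371; S(3,-1) = 23.1484; S(3,+0) = 25.8400; S(3,+1) = 28.8446; S(3,+2) = 32.1986; S(3,+3) = 35.9426
Terminal payoffs V(N, j) = max(K - S_T, 0):
  V(3,-3) = 6.633011; V(3,-2) = 4.472914; V(3,-1) = 2.061646; V(3,+0) = 0.000000; V(3,+1) = 0.000000; V(3,+2) = 0.000000; V(3,+3) = 0.000000
Backward induction: V(k, j) = exp(-r*dt) * [p_u * V(k+1, j+1) + p_m * V(k+1, j) + p_d * V(k+1, j-1)]
  V(2,-2) = exp(-r*dt) * [p_u*2.061646 + p_m*4.472914 + p_d*6.633011] = 4.403688
  V(2,-1) = exp(-r*dt) * [p_u*0.000000 + p_m*2.061646 + p_d*4.472914] = 2.099226
  V(2,+0) = exp(-r*dt) * [p_u*0.000000 + p_m*0.000000 + p_d*2.061646] = 0.335811
  V(2,+1) = exp(-r*dt) * [p_u*0.000000 + p_m*0.000000 + p_d*0.000000] = 0.000000
  V(2,+2) = exp(-r*dt) * [p_u*0.000000 + p_m*0.000000 + p_d*0.000000] = 0.000000
  V(1,-1) = exp(-r*dt) * [p_u*0.335811 + p_m*2.099226 + p_d*4.403688] = 2.169865
  V(1,+0) = exp(-r*dt) * [p_u*0.000000 + p_m*0.335811 + p_d*2.099226] = 0.565191
  V(1,+1) = exp(-r*dt) * [p_u*0.000000 + p_m*0.000000 + p_d*0.335811] = 0.054698
  V(0,+0) = exp(-r*dt) * [p_u*0.054698 + p_m*0.565191 + p_d*2.169865] = 0.738470


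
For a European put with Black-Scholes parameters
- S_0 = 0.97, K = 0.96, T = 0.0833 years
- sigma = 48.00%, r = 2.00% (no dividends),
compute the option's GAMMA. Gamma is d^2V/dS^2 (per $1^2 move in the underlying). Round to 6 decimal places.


d1 = 0.1560958347; d2 = 0.0175594857
phi(d1) = 0.3941114711; exp(-qT) = 1.0000000000; exp(-rT) = 0.9983353870
Gamma = exp(-qT) * phi(d1) / (S * sigma * sqrt(T)) = 1.0000000000 * 0.3941114711 / (0.9700 * 0.4800 * 0.2886173938) = 2.932808

Answer: Gamma = 2.932808


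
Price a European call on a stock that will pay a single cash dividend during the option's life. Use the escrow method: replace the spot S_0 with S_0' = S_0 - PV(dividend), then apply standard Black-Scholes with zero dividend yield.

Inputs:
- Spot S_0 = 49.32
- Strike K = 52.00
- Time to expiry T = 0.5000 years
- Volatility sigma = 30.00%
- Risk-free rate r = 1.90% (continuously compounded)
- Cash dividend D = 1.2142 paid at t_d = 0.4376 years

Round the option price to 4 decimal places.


Answer: Price = 2.7256

Derivation:
PV(D) = D * exp(-r * t_d) = 1.2142 * 0.99172007 = 1.20414651
S_0' = S_0 - PV(D) = 49.3200 - 1.20414651 = 48.11585349
d1 = (ln(S_0'/K) + (r + sigma^2/2)*T) / (sigma*sqrt(T)) = -0.21511132
d2 = d1 - sigma*sqrt(T) = -0.42724335
exp(-rT) = 0.99054498
N(d1) = 0.41484027; N(d2) = 0.33460104
C = S_0' * N(d1) - K * exp(-rT) * N(d2) = 48.11585349 * 0.41484027 - 52.0000 * 0.99054498 * 0.33460104 = 2.7256


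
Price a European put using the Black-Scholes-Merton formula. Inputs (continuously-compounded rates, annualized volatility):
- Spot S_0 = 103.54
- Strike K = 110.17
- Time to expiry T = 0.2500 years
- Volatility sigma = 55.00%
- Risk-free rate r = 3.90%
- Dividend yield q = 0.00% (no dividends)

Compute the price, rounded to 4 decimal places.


Answer: Price = 14.6166

Derivation:
d1 = (ln(S/K) + (r - q + 0.5*sigma^2) * T) / (sigma * sqrt(T)) = -0.05274224
d2 = d1 - sigma * sqrt(T) = -0.32774224
exp(-rT) = 0.99029738; exp(-qT) = 1.00000000
P = K * exp(-rT) * N(-d2) - S_0 * exp(-qT) * N(-d1)
N(-d1) = 0.52103136; N(-d2) = 0.62844672
P = 110.1700 * 0.99029738 * 0.62844672 - 103.5400 * 1.00000000 * 0.52103136 = 14.6166


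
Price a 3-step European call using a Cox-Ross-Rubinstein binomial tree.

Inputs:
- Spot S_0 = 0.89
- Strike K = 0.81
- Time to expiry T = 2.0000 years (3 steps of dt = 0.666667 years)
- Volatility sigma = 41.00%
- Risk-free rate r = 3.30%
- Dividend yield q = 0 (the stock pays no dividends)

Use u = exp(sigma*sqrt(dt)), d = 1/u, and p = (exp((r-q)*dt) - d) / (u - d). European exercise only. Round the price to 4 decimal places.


dt = T/N = 0.666667
u = exp(sigma*sqrt(dt)) = 1.397610; d = 1/u = 0.715507
p = (exp((r-q)*dt) - d) / (u - d) = 0.449693
Discount per step: exp(-r*dt) = 0.978240
Stock lattice S(k, i) with i counting down-moves:
  k=0: S(0,0) = 0.8900
  k=1: S(1,0) = 1.2439; S(1,1) = 0.6368
  k=2: S(2,0) = 1.7384; S(2,1) = 0.8900; S(2,2) = 0.4556
  k=3: S(3,0) = 2.4297; S(3,1) = 1.2439; S(3,2) = 0.6368; S(3,3) = 0.3260
Terminal payoffs V(N, i) = max(S_T - K, 0):
  V(3,0) = 1.619674; V(3,1) = 0.433873; V(3,2) = 0.000000; V(3,3) = 0.000000
Backward induction: V(k, i) = exp(-r*dt) * [p * V(k+1, i) + (1-p) * V(k+1, i+1)].
  V(2,0) = exp(-r*dt) * [p*1.619674 + (1-p)*0.433873] = 0.946074
  V(2,1) = exp(-r*dt) * [p*0.433873 + (1-p)*0.000000] = 0.190864
  V(2,2) = exp(-r*dt) * [p*0.000000 + (1-p)*0.000000] = 0.000000
  V(1,0) = exp(-r*dt) * [p*0.946074 + (1-p)*0.190864] = 0.518933
  V(1,1) = exp(-r*dt) * [p*0.190864 + (1-p)*0.000000] = 0.083962
  V(0,0) = exp(-r*dt) * [p*0.518933 + (1-p)*0.083962] = 0.273482

Answer: Price = V(0,0) = 0.2735


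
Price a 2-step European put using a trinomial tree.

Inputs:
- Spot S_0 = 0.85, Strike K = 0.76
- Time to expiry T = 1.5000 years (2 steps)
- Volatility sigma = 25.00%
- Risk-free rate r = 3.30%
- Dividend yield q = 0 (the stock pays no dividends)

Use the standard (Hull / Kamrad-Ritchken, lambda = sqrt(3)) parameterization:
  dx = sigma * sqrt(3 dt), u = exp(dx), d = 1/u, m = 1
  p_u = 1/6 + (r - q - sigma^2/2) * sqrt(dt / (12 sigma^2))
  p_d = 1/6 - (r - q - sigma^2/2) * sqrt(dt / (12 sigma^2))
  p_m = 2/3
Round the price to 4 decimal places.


Answer: Price = V(0,0) = 0.0461

Derivation:
dt = T/N = 0.750000; dx = sigma*sqrt(3*dt) = 0.375000
u = exp(dx) = 1.454991; d = 1/u = 0.687289
p_u = 0.168417, p_m = 0.666667, p_d = 0.164917
Discount per step: exp(-r*dt) = 0.975554
Stock lattice S(k, j) with j the centered position index:
  k=0: S(0,+0) = 0.8500
  k=1: S(1,-1) = 0.5842; S(1,+0) = 0.8500; S(1,+1) = 1.2367
  k=2: S(2,-2) = 0.4015; S(2,-1) = 0.5842; S(2,+0) = 0.8500; S(2,+1) = 1.2367; S(2,+2) = 1.7995
Terminal payoffs V(N, j) = max(K - S_T, 0):
  V(2,-2) = 0.358488; V(2,-1) = 0.175804; V(2,+0) = 0.000000; V(2,+1) = 0.000000; V(2,+2) = 0.000000
Backward induction: V(k, j) = exp(-r*dt) * [p_u * V(k+1, j+1) + p_m * V(k+1, j) + p_d * V(k+1, j-1)]
  V(1,-1) = exp(-r*dt) * [p_u*0.000000 + p_m*0.175804 + p_d*0.358488] = 0.172013
  V(1,+0) = exp(-r*dt) * [p_u*0.000000 + p_m*0.000000 + p_d*0.175804] = 0.028284
  V(1,+1) = exp(-r*dt) * [p_u*0.000000 + p_m*0.000000 + p_d*0.000000] = 0.000000
  V(0,+0) = exp(-r*dt) * [p_u*0.000000 + p_m*0.028284 + p_d*0.172013] = 0.046070


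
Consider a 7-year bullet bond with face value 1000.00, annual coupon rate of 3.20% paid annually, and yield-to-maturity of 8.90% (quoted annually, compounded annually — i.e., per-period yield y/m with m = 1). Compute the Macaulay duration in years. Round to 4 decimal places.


Answer: Macaulay duration = 6.2423 years

Derivation:
Coupon per period c = face * coupon_rate / m = 32.000000
Periods per year m = 1; per-period yield y/m = 0.089000
Number of cashflows N = 7
Cashflows (t years, CF_t, discount factor 1/(1+y/m)^(m*t), PV):
  t = 1.0000: CF_t = 32.000000, DF = 0.918274, PV = 29.384757
  t = 2.0000: CF_t = 32.000000, DF = 0.843226, PV = 26.983248
  t = 3.0000: CF_t = 32.000000, DF = 0.774313, PV = 24.778005
  t = 4.0000: CF_t = 32.000000, DF = 0.711031, PV = 22.752989
  t = 5.0000: CF_t = 32.000000, DF = 0.652921, PV = 20.893470
  t = 6.0000: CF_t = 32.000000, DF = 0.599560, PV = 19.185923
  t = 7.0000: CF_t = 1032.000000, DF = 0.550560, PV = 568.178164
Price P = sum_t PV_t = 712.156556
Macaulay numerator sum_t t * PV_t:
  t * PV_t at t = 1.0000: 29.384757
  t * PV_t at t = 2.0000: 53.966495
  t * PV_t at t = 3.0000: 74.334015
  t * PV_t at t = 4.0000: 91.011957
  t * PV_t at t = 5.0000: 104.467351
  t * PV_t at t = 6.0000: 115.115539
  t * PV_t at t = 7.0000: 3977.247147
Macaulay duration D = (sum_t t * PV_t) / P = 4445.527261 / 712.156556 = 6.242345


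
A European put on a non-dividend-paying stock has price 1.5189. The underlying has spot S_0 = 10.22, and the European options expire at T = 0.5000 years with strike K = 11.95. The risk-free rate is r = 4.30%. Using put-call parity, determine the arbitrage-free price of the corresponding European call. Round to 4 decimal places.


Answer: Call price = 0.0431

Derivation:
Put-call parity: C - P = S_0 * exp(-qT) - K * exp(-rT).
S_0 * exp(-qT) = 10.2200 * 1.00000000 = 10.22000000
K * exp(-rT) = 11.9500 * 0.97872948 = 11.69581726
C = P + S*exp(-qT) - K*exp(-rT)
C = 1.5189 + 10.22000000 - 11.69581726 = 0.0431


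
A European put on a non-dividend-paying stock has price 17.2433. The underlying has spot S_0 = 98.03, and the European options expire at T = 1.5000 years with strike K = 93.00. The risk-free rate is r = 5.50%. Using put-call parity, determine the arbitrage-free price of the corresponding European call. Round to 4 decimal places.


Answer: Call price = 29.6378

Derivation:
Put-call parity: C - P = S_0 * exp(-qT) - K * exp(-rT).
S_0 * exp(-qT) = 98.0300 * 1.00000000 = 98.03000000
K * exp(-rT) = 93.0000 * 0.92081144 = 85.63546372
C = P + S*exp(-qT) - K*exp(-rT)
C = 17.2433 + 98.03000000 - 85.63546372 = 29.6378


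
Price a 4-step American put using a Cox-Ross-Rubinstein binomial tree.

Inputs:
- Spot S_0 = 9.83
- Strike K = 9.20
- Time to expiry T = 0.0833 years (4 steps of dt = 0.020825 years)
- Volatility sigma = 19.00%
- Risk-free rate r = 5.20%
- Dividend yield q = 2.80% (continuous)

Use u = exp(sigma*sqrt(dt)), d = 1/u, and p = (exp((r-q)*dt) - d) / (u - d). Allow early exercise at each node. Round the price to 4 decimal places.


Answer: Price = V(0,0) = 0.0239

Derivation:
dt = T/N = 0.020825
u = exp(sigma*sqrt(dt)) = 1.027798; d = 1/u = 0.972954
p = (exp((r-q)*dt) - d) / (u - d) = 0.502261
Discount per step: exp(-r*dt) = 0.998918
Stock lattice S(k, i) with i counting down-moves:
  k=0: S(0,0) = 9.8300
  k=1: S(1,0) = 10.1033; S(1,1) = 9.5641
  k=2: S(2,0) = 10.3841; S(2,1) = 9.8300; S(2,2) = 9.3055
  k=3: S(3,0) = 10.6728; S(3,1) = 10.1033; S(3,2) = 9.5641; S(3,3) = 9.0538
  k=4: S(4,0) = 10.9694; S(4,1) = 10.3841; S(4,2) = 9.8300; S(4,3) = 9.3055; S(4,4) = 8.8089
Terminal payoffs V(N, i) = max(K - S_T, 0):
  V(4,0) = 0.000000; V(4,1) = 0.000000; V(4,2) = 0.000000; V(4,3) = 0.000000; V(4,4) = 0.391085
Backward induction: V(k, i) = exp(-r*dt) * [p * V(k+1, i) + (1-p) * V(k+1, i+1)]; then take max(V_cont, immediate exercise) for American.
  V(3,0) = exp(-r*dt) * [p*0.000000 + (1-p)*0.000000] = 0.000000; exercise = 0.000000; V(3,0) = max -> 0.000000
  V(3,1) = exp(-r*dt) * [p*0.000000 + (1-p)*0.000000] = 0.000000; exercise = 0.000000; V(3,1) = max -> 0.000000
  V(3,2) = exp(-r*dt) * [p*0.000000 + (1-p)*0.000000] = 0.000000; exercise = 0.000000; V(3,2) = max -> 0.000000
  V(3,3) = exp(-r*dt) * [p*0.000000 + (1-p)*0.391085] = 0.194447; exercise = 0.146214; V(3,3) = max -> 0.194447
  V(2,0) = exp(-r*dt) * [p*0.000000 + (1-p)*0.000000] = 0.000000; exercise = 0.000000; V(2,0) = max -> 0.000000
  V(2,1) = exp(-r*dt) * [p*0.000000 + (1-p)*0.000000] = 0.000000; exercise = 0.000000; V(2,1) = max -> 0.000000
  V(2,2) = exp(-r*dt) * [p*0.000000 + (1-p)*0.194447] = 0.096679; exercise = 0.000000; V(2,2) = max -> 0.096679
  V(1,0) = exp(-r*dt) * [p*0.000000 + (1-p)*0.000000] = 0.000000; exercise = 0.000000; V(1,0) = max -> 0.000000
  V(1,1) = exp(-r*dt) * [p*0.000000 + (1-p)*0.096679] = 0.048069; exercise = 0.000000; V(1,1) = max -> 0.048069
  V(0,0) = exp(-r*dt) * [p*0.000000 + (1-p)*0.048069] = 0.023900; exercise = 0.000000; V(0,0) = max -> 0.023900


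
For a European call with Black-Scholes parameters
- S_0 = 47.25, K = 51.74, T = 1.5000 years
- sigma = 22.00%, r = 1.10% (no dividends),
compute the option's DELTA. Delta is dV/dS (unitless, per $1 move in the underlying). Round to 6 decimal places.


Answer: Delta = 0.443954

Derivation:
d1 = -0.1409515183; d2 = -0.4103953900
phi(d1) = 0.3949989397; exp(-qT) = 1.0000000000; exp(-rT) = 0.9836353794
N(d1) = 0.4439541213
Delta = exp(-qT) * N(d1) = 1.0000000000 * 0.4439541213 = 0.443954


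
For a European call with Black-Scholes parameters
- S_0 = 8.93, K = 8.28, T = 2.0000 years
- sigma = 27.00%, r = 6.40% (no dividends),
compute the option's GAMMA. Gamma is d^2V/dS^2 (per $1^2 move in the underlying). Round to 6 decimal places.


d1 = 0.7240601285; d2 = 0.3422224666
phi(d1) = 0.3069501053; exp(-qT) = 1.0000000000; exp(-rT) = 0.8798533791
Gamma = exp(-qT) * phi(d1) / (S * sigma * sqrt(T)) = 1.0000000000 * 0.3069501053 / (8.9300 * 0.2700 * 1.4142135624) = 0.090020

Answer: Gamma = 0.090020


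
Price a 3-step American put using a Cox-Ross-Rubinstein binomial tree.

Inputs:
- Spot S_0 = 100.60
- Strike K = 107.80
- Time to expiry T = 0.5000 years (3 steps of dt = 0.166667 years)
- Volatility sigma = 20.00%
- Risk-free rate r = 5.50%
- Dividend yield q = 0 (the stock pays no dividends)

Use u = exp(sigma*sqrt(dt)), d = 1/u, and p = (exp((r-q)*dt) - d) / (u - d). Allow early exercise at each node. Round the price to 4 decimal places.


Answer: Price = V(0,0) = 8.6960

Derivation:
dt = T/N = 0.166667
u = exp(sigma*sqrt(dt)) = 1.085076; d = 1/u = 0.921595
p = (exp((r-q)*dt) - d) / (u - d) = 0.535929
Discount per step: exp(-r*dt) = 0.990875
Stock lattice S(k, i) with i counting down-moves:
  k=0: S(0,0) = 100.6000
  k=1: S(1,0) = 109.1586; S(1,1) = 92.7124
  k=2: S(2,0) = 118.4453; S(2,1) = 100.6000; S(2,2) = 85.4433
  k=3: S(3,0) = 128.5221; S(3,1) = 109.1586; S(3,2) = 92.7124; S(3,3) = 78.7441
Terminal payoffs V(N, i) = max(K - S_T, 0):
  V(3,0) = 0.000000; V(3,1) = 0.000000; V(3,2) = 15.087566; V(3,3) = 29.055906
Backward induction: V(k, i) = exp(-r*dt) * [p * V(k+1, i) + (1-p) * V(k+1, i+1)]; then take max(V_cont, immediate exercise) for American.
  V(2,0) = exp(-r*dt) * [p*0.000000 + (1-p)*0.000000] = 0.000000; exercise = 0.000000; V(2,0) = max -> 0.000000
  V(2,1) = exp(-r*dt) * [p*0.000000 + (1-p)*15.087566] = 6.937820; exercise = 7.200000; V(2,1) = max -> 7.200000
  V(2,2) = exp(-r*dt) * [p*15.087566 + (1-p)*29.055906] = 21.373053; exercise = 22.356705; V(2,2) = max -> 22.356705
  V(1,0) = exp(-r*dt) * [p*0.000000 + (1-p)*7.200000] = 3.310826; exercise = 0.000000; V(1,0) = max -> 3.310826
  V(1,1) = exp(-r*dt) * [p*7.200000 + (1-p)*22.356705] = 14.103914; exercise = 15.087566; V(1,1) = max -> 15.087566
  V(0,0) = exp(-r*dt) * [p*3.310826 + (1-p)*15.087566] = 8.695995; exercise = 7.200000; V(0,0) = max -> 8.695995


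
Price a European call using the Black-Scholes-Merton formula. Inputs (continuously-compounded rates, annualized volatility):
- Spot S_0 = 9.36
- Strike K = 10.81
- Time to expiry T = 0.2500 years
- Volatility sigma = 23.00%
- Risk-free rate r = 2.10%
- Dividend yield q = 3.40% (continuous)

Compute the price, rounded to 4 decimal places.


d1 = (ln(S/K) + (r - q + 0.5*sigma^2) * T) / (sigma * sqrt(T)) = -1.22316384
d2 = d1 - sigma * sqrt(T) = -1.33816384
exp(-rT) = 0.99476376; exp(-qT) = 0.99153602
C = S_0 * exp(-qT) * N(d1) - K * exp(-rT) * N(d2)
N(d1) = 0.11063391; N(d2) = 0.09042152
C = 9.3600 * 0.99153602 * 0.11063391 - 10.8100 * 0.99476376 * 0.09042152 = 0.0544

Answer: Price = 0.0544


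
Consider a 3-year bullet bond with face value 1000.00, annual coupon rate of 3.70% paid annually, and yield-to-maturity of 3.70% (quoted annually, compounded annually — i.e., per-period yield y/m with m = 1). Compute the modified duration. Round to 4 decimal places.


Coupon per period c = face * coupon_rate / m = 37.000000
Periods per year m = 1; per-period yield y/m = 0.037000
Number of cashflows N = 3
Cashflows (t years, CF_t, discount factor 1/(1+y/m)^(m*t), PV):
  t = 1.0000: CF_t = 37.000000, DF = 0.964320, PV = 35.679846
  t = 2.0000: CF_t = 37.000000, DF = 0.929913, PV = 34.406794
  t = 3.0000: CF_t = 1037.000000, DF = 0.896734, PV = 929.913360
Price P = sum_t PV_t = 1000.000000
First compute Macaulay numerator sum_t t * PV_t:
  t * PV_t at t = 1.0000: 35.679846
  t * PV_t at t = 2.0000: 68.813589
  t * PV_t at t = 3.0000: 2789.740080
Macaulay duration D = 2894.233514 / 1000.000000 = 2.894234
Modified duration = D / (1 + y/m) = 2.894234 / (1 + 0.037000) = 2.790968

Answer: Modified duration = 2.7910


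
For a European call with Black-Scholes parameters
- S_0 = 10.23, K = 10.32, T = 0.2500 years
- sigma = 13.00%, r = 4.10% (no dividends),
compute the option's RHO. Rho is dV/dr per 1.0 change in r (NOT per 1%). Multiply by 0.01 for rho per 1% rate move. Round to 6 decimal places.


Answer: Rho = 1.267101

Derivation:
d1 = 0.0554356909; d2 = -0.0095643091
phi(d1) = 0.3983297532; exp(-qT) = 1.0000000000; exp(-rT) = 0.9898023522
N(d2) = 0.4961844509
Rho = K*T*exp(-rT)*N(d2) = 10.3200 * 0.2500 * 0.9898023522 * 0.4961844509 = 1.267101


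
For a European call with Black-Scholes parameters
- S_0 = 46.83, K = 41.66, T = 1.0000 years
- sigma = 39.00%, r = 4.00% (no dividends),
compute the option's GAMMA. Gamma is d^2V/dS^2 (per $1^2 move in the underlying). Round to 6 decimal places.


d1 = 0.5975194548; d2 = 0.2075194548
phi(d1) = 0.3337198927; exp(-qT) = 1.0000000000; exp(-rT) = 0.9607894392
Gamma = exp(-qT) * phi(d1) / (S * sigma * sqrt(T)) = 1.0000000000 * 0.3337198927 / (46.8300 * 0.3900 * 1.0000000000) = 0.018272

Answer: Gamma = 0.018272


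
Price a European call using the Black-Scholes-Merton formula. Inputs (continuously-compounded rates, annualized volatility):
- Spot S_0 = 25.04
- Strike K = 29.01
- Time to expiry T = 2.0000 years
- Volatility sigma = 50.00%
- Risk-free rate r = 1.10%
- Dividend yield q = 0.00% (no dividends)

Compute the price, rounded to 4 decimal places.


d1 = (ln(S/K) + (r - q + 0.5*sigma^2) * T) / (sigma * sqrt(T)) = 0.17654186
d2 = d1 - sigma * sqrt(T) = -0.53056492
exp(-rT) = 0.97824024; exp(-qT) = 1.00000000
C = S_0 * exp(-qT) * N(d1) - K * exp(-rT) * N(d2)
N(d1) = 0.57006587; N(d2) = 0.29786016
C = 25.0400 * 1.00000000 * 0.57006587 - 29.0100 * 0.97824024 * 0.29786016 = 5.8216

Answer: Price = 5.8216


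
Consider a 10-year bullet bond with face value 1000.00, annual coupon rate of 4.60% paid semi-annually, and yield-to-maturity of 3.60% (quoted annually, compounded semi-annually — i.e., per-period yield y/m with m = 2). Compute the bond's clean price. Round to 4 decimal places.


Coupon per period c = face * coupon_rate / m = 23.000000
Periods per year m = 2; per-period yield y/m = 0.018000
Number of cashflows N = 20
Cashflows (t years, CF_t, discount factor 1/(1+y/m)^(m*t), PV):
  t = 0.5000: CF_t = 23.000000, DF = 0.982318, PV = 22.593320
  t = 1.0000: CF_t = 23.000000, DF = 0.964949, PV = 22.193831
  t = 1.5000: CF_t = 23.000000, DF = 0.947887, PV = 21.801406
  t = 2.0000: CF_t = 23.000000, DF = 0.931127, PV = 21.415919
  t = 2.5000: CF_t = 23.000000, DF = 0.914663, PV = 21.037249
  t = 3.0000: CF_t = 23.000000, DF = 0.898490, PV = 20.665274
  t = 3.5000: CF_t = 23.000000, DF = 0.882603, PV = 20.299876
  t = 4.0000: CF_t = 23.000000, DF = 0.866997, PV = 19.940939
  t = 4.5000: CF_t = 23.000000, DF = 0.851667, PV = 19.588349
  t = 5.0000: CF_t = 23.000000, DF = 0.836608, PV = 19.241993
  t = 5.5000: CF_t = 23.000000, DF = 0.821816, PV = 18.901761
  t = 6.0000: CF_t = 23.000000, DF = 0.807285, PV = 18.567546
  t = 6.5000: CF_t = 23.000000, DF = 0.793010, PV = 18.239239
  t = 7.0000: CF_t = 23.000000, DF = 0.778989, PV = 17.916738
  t = 7.5000: CF_t = 23.000000, DF = 0.765215, PV = 17.599939
  t = 8.0000: CF_t = 23.000000, DF = 0.751684, PV = 17.288742
  t = 8.5000: CF_t = 23.000000, DF = 0.738393, PV = 16.983047
  t = 9.0000: CF_t = 23.000000, DF = 0.725337, PV = 16.682757
  t = 9.5000: CF_t = 23.000000, DF = 0.712512, PV = 16.387777
  t = 10.0000: CF_t = 1023.000000, DF = 0.699914, PV = 716.011625
Price P = sum_t PV_t = 1083.357330

Answer: Price = 1083.3573
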